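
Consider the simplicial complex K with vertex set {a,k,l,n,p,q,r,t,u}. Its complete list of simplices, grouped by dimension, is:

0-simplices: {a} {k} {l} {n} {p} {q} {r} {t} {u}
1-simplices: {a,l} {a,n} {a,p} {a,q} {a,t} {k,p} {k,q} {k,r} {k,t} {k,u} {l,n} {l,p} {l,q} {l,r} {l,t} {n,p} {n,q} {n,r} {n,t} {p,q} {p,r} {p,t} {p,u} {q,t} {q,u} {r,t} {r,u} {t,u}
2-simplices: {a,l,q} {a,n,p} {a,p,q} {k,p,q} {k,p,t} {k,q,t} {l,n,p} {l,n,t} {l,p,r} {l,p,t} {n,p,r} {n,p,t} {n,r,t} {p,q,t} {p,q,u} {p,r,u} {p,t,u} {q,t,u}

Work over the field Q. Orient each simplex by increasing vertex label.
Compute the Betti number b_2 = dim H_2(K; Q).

b_2=3

n_0=9 n_1=28 n_2=18  [Q]
∂1: piv[al,an,ap,aq,at,kp,kr,ku] rk=8  ker:kq,kt,ln,lp,lq,lr,lt,np,nq,nr,nt,pq,pr,pt,pu,qt,qu,rt,ru,tu
∂2: piv[alq,anp,apq,kpq,kpt,kqt,lnp,lnt,lpr,lpt,npr,nrt,pqu,pru,ptu] rk=15  ker:npt,pqt,qtu
b_2=(18−15)−0=3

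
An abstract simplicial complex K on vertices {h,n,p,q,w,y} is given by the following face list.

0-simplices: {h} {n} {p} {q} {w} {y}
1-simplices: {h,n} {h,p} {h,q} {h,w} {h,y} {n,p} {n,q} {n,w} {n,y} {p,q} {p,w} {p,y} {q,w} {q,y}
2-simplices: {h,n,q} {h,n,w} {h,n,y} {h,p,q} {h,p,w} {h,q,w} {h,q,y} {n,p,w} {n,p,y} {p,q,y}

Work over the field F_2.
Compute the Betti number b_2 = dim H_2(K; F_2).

b_2=1

n_0=6 n_1=14 n_2=10  [Z2]
∂1: piv[hn,hp,hq,hw,hy] rk=5  ker:np,nq,nw,ny,pq,pw,py,qw,qy
∂2: piv[hnq,hnw,hny,hpq,hpw,hqw,hqy,npw,npy] rk=9  ker:pqy
b_2=(10−9)−0=1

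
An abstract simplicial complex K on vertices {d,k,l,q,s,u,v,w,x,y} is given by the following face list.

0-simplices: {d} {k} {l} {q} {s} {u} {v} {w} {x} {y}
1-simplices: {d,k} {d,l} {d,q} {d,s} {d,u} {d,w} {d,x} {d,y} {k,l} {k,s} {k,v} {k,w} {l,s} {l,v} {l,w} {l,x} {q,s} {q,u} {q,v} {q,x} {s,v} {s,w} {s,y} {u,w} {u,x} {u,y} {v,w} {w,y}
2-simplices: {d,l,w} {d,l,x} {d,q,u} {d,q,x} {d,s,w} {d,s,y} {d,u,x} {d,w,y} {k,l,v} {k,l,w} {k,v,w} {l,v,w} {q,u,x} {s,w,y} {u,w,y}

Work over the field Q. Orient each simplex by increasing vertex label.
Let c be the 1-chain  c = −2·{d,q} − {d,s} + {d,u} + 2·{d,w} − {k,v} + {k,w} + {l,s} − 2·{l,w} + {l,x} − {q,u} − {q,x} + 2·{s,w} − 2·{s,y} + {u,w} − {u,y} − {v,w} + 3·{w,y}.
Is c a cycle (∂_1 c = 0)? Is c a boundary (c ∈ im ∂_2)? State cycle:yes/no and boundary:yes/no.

n_0=10 n_1=28 n_2=15  [Q]
∂1: piv[dk,dl,dq,ds,du,dw,dx,dy,kv] rk=9  ker:kl,ks,kw,ls,lv,lw,lx,qs,qu,qv,qx,sv,sw,sy,uw,ux,uy,vw,wy
∂2: piv[dlw,dlx,dqu,dqx,dsw,dsy,dux,dwy,klv,klw,kvw,uwy] rk=12  ker:lvw,qux,swy
∂1c = 0
c vs im∂2: residual ≠ 0 ⇒ not boundary

cycle:yes boundary:no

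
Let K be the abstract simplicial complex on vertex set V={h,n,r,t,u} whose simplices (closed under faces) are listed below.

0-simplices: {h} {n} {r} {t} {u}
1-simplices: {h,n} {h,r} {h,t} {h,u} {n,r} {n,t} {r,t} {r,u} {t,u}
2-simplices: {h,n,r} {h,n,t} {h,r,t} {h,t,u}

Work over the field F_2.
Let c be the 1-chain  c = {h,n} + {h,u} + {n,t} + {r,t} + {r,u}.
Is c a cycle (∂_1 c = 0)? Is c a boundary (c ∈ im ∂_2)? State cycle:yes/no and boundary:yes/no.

cycle:yes boundary:no

n_0=5 n_1=9 n_2=4  [Z2]
∂1: piv[hn,hr,ht,hu] rk=4  ker:nr,nt,rt,ru,tu
∂2: piv[hnr,hnt,hrt,htu] rk=4
∂1c = 0
c vs im∂2: residual ≠ 0 ⇒ not boundary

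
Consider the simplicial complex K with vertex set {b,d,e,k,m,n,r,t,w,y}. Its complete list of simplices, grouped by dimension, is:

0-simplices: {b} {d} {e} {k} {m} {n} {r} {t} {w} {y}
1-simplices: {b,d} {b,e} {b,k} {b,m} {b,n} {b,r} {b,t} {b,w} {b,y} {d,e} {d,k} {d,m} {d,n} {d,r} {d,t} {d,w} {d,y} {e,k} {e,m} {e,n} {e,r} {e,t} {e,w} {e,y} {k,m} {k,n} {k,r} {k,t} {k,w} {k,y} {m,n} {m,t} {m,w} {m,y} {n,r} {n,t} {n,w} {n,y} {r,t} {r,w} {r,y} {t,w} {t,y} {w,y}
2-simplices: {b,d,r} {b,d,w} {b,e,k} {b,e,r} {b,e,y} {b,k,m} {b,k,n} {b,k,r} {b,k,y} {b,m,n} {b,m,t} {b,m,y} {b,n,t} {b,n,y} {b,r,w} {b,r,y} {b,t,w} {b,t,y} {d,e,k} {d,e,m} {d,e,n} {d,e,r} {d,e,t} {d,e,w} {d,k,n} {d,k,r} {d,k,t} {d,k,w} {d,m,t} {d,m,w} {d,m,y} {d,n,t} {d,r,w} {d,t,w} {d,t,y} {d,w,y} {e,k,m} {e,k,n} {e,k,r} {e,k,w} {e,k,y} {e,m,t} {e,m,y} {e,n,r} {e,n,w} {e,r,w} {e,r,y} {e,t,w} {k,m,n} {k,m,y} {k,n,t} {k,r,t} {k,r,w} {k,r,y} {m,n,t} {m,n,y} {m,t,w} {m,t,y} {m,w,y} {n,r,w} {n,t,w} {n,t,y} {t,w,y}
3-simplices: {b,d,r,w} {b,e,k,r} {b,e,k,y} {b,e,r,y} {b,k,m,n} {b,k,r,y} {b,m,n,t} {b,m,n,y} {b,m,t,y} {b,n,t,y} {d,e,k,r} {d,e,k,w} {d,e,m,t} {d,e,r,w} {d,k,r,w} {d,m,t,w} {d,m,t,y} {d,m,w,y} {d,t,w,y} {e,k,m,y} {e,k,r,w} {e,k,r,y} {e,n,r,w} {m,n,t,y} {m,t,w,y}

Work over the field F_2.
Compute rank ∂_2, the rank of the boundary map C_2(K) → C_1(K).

n_0=10 n_1=44 n_2=63 n_3=25  [Z2]
∂1: piv[bd,be,bk,bm,bn,br,bt,bw,by] rk=9  ker:de,dk,dm,dn,dr,dt,dw,dy,ek,em,en,er,et,ew,ey,km,kn,kr,kt,kw,ky,mn,mt,mw,my,nr,nt,nw,ny,rt,rw,ry,tw,ty,wy
∂2: piv[bdr,bdw,bek,ber,bey,bkm,bkn,bkr,bky,bmn,bmt,bmy,bnt,bny,brw,bry,btw,bty,dek,dem,den,der,det,dew,dkn,dkt,dkw,dmt,dmw,dmy,dnt,dwy,enr,enw,krt] rk=35  ker:dkr,drw,dtw,dty,ekm,ekn,ekr,ekw,eky,emt,emy,erw,ery,etw,kmn,kmy,knt,krw,kry,mnt,mny,mtw,mty,mwy,nrw,ntw,nty,twy
∂3: piv[bdrw,bekr,beky,bery,bkmn,bkry,bmnt,bmny,bmty,bnty,dekr,dekw,demt,derw,dkrw,dmtw,dmty,dmwy,dtwy,ekmy,enrw] rk=21  ker:ekrw,ekry,mnty,mtwy
rk∂_2=35

rank∂_2=35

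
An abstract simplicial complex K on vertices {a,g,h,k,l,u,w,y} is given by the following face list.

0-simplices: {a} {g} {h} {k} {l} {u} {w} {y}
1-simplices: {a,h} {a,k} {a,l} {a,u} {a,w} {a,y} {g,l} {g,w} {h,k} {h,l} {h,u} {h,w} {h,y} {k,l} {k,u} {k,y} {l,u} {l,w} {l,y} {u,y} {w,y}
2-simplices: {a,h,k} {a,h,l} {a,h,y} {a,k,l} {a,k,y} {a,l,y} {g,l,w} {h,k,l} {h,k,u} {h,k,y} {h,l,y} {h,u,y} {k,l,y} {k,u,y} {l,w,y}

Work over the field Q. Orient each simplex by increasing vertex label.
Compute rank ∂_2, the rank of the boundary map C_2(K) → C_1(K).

n_0=8 n_1=21 n_2=15  [Q]
∂1: piv[ah,ak,al,au,aw,ay,gl] rk=7  ker:gw,hk,hl,hu,hw,hy,kl,ku,ky,lu,lw,ly,uy,wy
∂2: piv[ahk,ahl,ahy,akl,aky,aly,glw,hku,huy,lwy] rk=10  ker:hkl,hky,hly,kly,kuy
rk∂_2=10

rank∂_2=10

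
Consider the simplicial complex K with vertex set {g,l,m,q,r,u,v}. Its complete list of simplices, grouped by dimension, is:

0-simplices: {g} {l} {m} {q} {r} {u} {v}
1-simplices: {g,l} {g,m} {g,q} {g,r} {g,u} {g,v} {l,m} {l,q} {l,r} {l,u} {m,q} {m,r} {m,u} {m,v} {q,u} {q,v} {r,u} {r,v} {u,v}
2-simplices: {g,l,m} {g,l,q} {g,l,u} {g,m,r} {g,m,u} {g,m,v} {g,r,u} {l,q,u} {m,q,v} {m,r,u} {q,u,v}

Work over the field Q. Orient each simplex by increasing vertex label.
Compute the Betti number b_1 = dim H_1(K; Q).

b_1=3

n_0=7 n_1=19 n_2=11  [Q]
∂1: piv[gl,gm,gq,gr,gu,gv] rk=6  ker:lm,lq,lr,lu,mq,mr,mu,mv,qu,qv,ru,rv,uv
∂2: piv[glm,glq,glu,gmr,gmu,gmv,gru,lqu,mqv,quv] rk=10  ker:mru
b_1=(19−6)−10=3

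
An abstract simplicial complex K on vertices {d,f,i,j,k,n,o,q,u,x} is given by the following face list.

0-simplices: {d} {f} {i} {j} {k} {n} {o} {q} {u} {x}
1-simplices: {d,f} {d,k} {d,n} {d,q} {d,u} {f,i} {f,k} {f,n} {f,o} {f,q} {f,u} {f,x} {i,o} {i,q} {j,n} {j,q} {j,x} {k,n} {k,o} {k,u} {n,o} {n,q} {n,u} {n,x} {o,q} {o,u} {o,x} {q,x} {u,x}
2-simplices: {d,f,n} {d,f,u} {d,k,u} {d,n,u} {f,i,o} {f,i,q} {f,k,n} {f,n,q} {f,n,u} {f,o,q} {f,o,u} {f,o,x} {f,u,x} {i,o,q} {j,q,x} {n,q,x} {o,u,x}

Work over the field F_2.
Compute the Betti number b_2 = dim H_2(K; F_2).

n_0=10 n_1=29 n_2=17  [Z2]
∂1: piv[df,dk,dn,dq,du,fi,fo,fx,jn] rk=9  ker:fk,fn,fq,fu,io,iq,jq,jx,kn,ko,ku,no,nq,nu,nx,oq,ou,ox,qx,ux
∂2: piv[dfn,dfu,dku,dnu,fio,fiq,fkn,fnq,foq,fou,fox,fux,jqx,nqx] rk=14  ker:fnu,ioq,oux
b_2=(17−14)−0=3

b_2=3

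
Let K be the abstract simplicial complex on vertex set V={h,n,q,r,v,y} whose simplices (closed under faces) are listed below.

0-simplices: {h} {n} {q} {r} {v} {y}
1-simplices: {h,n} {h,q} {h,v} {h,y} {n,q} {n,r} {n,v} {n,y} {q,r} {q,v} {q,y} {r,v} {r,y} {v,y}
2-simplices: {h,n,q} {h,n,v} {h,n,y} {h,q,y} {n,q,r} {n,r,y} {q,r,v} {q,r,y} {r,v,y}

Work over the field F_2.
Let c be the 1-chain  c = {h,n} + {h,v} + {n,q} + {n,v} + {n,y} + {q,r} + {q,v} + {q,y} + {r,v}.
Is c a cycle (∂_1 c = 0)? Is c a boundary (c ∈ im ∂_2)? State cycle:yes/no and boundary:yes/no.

cycle:yes boundary:yes

n_0=6 n_1=14 n_2=9  [Z2]
∂1: piv[hn,hq,hv,hy,nr] rk=5  ker:nq,nv,ny,qr,qv,qy,rv,ry,vy
∂2: piv[hnq,hnv,hny,hqy,nqr,nry,qrv,rvy] rk=8  ker:qry
∂1c = 0
c vs im∂2: reduces to 0 ⇒ boundary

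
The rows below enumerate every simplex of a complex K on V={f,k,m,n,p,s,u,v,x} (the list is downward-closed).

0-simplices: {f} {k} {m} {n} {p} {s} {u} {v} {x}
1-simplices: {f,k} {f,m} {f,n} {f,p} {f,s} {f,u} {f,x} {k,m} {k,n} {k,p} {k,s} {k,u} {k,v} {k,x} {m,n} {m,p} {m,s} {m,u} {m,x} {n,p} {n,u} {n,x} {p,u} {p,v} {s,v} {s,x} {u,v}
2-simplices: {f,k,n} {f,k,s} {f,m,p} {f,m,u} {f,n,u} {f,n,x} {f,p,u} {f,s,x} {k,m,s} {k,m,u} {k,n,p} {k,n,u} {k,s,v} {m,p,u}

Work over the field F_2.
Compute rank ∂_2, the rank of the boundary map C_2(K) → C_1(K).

n_0=9 n_1=27 n_2=14  [Z2]
∂1: piv[fk,fm,fn,fp,fs,fu,fx,kv] rk=8  ker:km,kn,kp,ks,ku,kx,mn,mp,ms,mu,mx,np,nu,nx,pu,pv,sv,sx,uv
∂2: piv[fkn,fks,fmp,fmu,fnu,fnx,fpu,fsx,kms,kmu,knp,knu,ksv] rk=13  ker:mpu
rk∂_2=13

rank∂_2=13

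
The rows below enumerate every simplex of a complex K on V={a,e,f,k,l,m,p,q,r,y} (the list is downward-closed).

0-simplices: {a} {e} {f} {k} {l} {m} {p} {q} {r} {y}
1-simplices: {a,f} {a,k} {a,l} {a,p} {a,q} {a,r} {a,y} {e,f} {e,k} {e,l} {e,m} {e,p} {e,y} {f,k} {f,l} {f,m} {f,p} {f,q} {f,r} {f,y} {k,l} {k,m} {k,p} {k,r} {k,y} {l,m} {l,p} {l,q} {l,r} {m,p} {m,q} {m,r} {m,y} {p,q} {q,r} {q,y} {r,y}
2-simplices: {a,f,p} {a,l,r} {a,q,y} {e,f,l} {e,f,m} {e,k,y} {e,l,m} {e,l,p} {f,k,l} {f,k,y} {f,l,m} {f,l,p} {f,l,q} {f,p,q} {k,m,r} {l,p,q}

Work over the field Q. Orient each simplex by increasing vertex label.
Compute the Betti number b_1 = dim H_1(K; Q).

b_1=14

n_0=10 n_1=37 n_2=16  [Q]
∂1: piv[af,ak,al,ap,aq,ar,ay,ef,em] rk=9  ker:ek,el,ep,ey,fk,fl,fm,fp,fq,fr,fy,kl,km,kp,kr,ky,lm,lp,lq,lr,mp,mq,mr,my,pq,qr,qy,ry
∂2: piv[afp,alr,aqy,efl,efm,eky,elm,elp,fkl,fky,flp,flq,fpq,kmr] rk=14  ker:flm,lpq
b_1=(37−9)−14=14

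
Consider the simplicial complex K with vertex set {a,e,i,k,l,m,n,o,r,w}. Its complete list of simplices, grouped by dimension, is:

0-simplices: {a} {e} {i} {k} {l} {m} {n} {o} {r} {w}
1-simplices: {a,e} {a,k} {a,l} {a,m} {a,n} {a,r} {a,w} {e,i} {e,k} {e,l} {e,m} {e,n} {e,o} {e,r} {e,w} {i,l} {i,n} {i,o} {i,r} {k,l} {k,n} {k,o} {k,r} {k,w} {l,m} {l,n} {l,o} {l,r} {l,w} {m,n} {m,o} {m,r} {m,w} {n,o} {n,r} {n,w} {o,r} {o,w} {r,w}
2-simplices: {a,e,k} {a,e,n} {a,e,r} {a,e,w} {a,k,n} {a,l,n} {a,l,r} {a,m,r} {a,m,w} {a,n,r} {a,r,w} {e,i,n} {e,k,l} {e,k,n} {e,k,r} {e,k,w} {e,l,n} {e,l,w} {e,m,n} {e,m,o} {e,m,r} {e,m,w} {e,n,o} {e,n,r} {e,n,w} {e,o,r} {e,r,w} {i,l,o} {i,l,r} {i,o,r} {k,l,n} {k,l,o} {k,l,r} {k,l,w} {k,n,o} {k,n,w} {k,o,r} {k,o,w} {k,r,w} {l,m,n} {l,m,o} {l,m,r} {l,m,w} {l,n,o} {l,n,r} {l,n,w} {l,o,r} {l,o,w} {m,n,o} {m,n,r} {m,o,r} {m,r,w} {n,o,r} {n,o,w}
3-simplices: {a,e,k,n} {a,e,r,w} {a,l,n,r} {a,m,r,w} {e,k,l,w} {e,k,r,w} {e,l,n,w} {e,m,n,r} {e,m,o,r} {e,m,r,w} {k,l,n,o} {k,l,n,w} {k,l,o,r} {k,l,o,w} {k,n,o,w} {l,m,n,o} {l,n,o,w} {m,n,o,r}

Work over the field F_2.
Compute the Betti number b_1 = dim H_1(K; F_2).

b_1=1

n_0=10 n_1=39 n_2=54 n_3=18  [Z2]
∂1: piv[ae,ak,al,am,an,ar,aw,ei,eo] rk=9  ker:ek,el,em,en,er,ew,il,in,io,ir,kl,kn,ko,kr,kw,lm,ln,lo,lr,lw,mn,mo,mr,mw,no,nr,nw,or,ow,rw
∂2: piv[aek,aen,aer,aew,akn,aln,alr,amr,amw,anr,arw,ein,ekl,ekr,ekw,eln,elw,emn,emo,emr,eno,enw,eor,ilo,ilr,ior,klo,kow,lmn] rk=29  ker:ekn,emw,enr,erw,kln,klr,klw,kno,knw,kor,krw,lmo,lmr,lmw,lno,lnr,lnw,lor,low,mno,mnr,mor,mrw,nor,now
∂3: piv[aekn,aerw,alnr,amrw,eklw,ekrw,elnw,emnr,emor,emrw,klno,klnw,klor,klow,know,lmno,mnor] rk=17  ker:lnow
b_1=(39−9)−29=1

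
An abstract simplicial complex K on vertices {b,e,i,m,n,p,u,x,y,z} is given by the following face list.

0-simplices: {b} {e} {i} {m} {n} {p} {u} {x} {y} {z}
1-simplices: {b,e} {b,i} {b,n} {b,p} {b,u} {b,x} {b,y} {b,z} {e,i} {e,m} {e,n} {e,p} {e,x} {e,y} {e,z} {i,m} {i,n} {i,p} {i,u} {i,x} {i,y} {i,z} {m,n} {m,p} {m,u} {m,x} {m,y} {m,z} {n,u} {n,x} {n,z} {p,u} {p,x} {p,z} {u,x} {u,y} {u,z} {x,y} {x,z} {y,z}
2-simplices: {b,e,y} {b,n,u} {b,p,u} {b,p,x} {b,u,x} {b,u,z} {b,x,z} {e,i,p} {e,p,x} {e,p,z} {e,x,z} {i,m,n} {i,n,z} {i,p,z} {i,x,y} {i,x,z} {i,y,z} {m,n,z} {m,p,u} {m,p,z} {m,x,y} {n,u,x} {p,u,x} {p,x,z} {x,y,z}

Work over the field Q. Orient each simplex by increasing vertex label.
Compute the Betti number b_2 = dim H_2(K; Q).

n_0=10 n_1=40 n_2=25  [Q]
∂1: piv[be,bi,bn,bp,bu,bx,by,bz,em] rk=9  ker:ei,en,ep,ex,ey,ez,im,in,ip,iu,ix,iy,iz,mn,mp,mu,mx,my,mz,nu,nx,nz,pu,px,pz,ux,uy,uz,xy,xz,yz
∂2: piv[bey,bnu,bpu,bpx,bux,buz,bxz,eip,epx,epz,exz,imn,inz,ipz,ixy,ixz,iyz,mnz,mpu,mpz,mxy,nux] rk=22  ker:pux,pxz,xyz
b_2=(25−22)−0=3

b_2=3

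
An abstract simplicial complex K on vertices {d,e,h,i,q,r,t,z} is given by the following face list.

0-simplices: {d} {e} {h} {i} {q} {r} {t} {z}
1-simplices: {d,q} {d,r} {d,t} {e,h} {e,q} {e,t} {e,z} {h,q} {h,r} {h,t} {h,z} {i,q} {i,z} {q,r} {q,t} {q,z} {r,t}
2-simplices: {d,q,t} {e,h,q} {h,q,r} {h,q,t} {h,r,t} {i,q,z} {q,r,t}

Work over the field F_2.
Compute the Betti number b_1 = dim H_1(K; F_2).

b_1=4

n_0=8 n_1=17 n_2=7  [Z2]
∂1: piv[dq,dr,dt,eh,eq,ez,iq] rk=7  ker:et,hq,hr,ht,hz,iz,qr,qt,qz,rt
∂2: piv[dqt,ehq,hqr,hqt,hrt,iqz] rk=6  ker:qrt
b_1=(17−7)−6=4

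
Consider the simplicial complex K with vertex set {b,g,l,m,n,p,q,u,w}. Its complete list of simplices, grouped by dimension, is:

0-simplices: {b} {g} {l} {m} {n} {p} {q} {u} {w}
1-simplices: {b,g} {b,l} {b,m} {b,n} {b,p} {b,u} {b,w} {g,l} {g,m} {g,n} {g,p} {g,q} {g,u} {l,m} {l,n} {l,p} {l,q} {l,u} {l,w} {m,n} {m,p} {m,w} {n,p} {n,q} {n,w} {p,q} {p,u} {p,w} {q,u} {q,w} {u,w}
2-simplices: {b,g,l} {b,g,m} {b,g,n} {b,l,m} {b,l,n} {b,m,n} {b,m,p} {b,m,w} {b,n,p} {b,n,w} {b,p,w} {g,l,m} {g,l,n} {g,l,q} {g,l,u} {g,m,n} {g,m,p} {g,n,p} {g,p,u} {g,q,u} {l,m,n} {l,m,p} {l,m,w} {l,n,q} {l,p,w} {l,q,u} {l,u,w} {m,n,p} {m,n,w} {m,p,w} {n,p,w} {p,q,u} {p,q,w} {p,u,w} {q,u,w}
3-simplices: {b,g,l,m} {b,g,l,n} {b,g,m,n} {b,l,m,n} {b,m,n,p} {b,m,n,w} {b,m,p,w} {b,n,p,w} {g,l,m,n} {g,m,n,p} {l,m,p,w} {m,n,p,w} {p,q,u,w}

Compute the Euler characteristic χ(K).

χ(K)=0

n_0=9 n_1=31 n_2=35 n_3=13
χ=+9−31+35−13=0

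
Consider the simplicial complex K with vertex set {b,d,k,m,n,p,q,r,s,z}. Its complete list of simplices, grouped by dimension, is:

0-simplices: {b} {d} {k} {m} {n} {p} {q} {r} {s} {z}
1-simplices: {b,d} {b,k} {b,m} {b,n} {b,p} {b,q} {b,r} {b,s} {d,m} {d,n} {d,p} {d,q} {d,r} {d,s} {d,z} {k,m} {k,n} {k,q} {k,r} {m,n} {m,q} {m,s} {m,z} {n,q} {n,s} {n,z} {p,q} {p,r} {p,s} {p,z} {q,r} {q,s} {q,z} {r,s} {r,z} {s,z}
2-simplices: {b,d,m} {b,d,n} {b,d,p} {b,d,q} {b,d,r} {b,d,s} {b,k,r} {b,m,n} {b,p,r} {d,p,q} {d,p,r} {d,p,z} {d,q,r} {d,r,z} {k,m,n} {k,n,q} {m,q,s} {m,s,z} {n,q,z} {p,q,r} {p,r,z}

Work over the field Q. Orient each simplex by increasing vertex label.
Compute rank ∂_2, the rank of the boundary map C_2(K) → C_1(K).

rank∂_2=18

n_0=10 n_1=36 n_2=21  [Q]
∂1: piv[bd,bk,bm,bn,bp,bq,br,bs,dz] rk=9  ker:dm,dn,dp,dq,dr,ds,km,kn,kq,kr,mn,mq,ms,mz,nq,ns,nz,pq,pr,ps,pz,qr,qs,qz,rs,rz,sz
∂2: piv[bdm,bdn,bdp,bdq,bdr,bds,bkr,bmn,bpr,dpq,dpz,dqr,drz,kmn,knq,mqs,msz,nqz] rk=18  ker:dpr,pqr,prz
rk∂_2=18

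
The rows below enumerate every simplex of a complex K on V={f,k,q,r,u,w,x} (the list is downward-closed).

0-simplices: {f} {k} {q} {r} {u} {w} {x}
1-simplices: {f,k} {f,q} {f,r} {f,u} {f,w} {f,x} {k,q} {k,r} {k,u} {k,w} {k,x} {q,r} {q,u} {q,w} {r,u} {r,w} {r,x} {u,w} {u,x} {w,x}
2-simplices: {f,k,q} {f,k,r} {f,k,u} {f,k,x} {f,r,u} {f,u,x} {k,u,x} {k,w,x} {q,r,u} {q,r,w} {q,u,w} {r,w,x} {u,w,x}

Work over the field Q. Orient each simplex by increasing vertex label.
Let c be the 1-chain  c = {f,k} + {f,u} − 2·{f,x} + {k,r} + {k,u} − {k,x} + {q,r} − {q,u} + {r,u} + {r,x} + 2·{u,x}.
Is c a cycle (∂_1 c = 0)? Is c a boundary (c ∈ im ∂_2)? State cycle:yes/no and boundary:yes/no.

n_0=7 n_1=20 n_2=13  [Q]
∂1: piv[fk,fq,fr,fu,fw,fx] rk=6  ker:kq,kr,ku,kw,kx,qr,qu,qw,ru,rw,rx,uw,ux,wx
∂2: piv[fkq,fkr,fku,fkx,fru,fux,kwx,qru,qrw,quw,rwx,uwx] rk=12  ker:kux
∂1c = 0
c vs im∂2: reduces to 0 ⇒ boundary

cycle:yes boundary:yes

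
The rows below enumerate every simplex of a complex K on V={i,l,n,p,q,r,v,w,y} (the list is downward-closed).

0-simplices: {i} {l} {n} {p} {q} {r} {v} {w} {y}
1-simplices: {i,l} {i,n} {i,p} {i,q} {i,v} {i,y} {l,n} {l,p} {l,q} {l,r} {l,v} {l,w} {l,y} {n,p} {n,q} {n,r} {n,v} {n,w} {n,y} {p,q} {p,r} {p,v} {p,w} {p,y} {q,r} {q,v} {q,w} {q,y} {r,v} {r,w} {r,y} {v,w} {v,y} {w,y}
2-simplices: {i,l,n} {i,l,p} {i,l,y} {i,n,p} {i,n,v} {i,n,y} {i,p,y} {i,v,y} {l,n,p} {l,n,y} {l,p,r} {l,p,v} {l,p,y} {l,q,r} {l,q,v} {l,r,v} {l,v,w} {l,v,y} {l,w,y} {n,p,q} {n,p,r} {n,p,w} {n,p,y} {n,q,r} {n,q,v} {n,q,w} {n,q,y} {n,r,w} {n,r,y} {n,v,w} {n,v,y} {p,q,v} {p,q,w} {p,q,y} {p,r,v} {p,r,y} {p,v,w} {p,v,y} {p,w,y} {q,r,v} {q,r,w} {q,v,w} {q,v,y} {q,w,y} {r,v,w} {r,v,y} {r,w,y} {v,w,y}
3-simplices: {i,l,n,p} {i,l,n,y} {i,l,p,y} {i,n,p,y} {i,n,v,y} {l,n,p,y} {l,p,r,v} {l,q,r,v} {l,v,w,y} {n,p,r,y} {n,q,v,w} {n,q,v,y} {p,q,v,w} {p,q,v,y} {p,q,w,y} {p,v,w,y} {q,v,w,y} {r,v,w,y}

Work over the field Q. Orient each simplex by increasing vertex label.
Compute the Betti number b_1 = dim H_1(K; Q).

n_0=9 n_1=34 n_2=48 n_3=18  [Q]
∂1: piv[il,in,ip,iq,iv,iy,lr,lw] rk=8  ker:ln,lp,lq,lv,ly,np,nq,nr,nv,nw,ny,pq,pr,pv,pw,py,qr,qv,qw,qy,rv,rw,ry,vw,vy,wy
∂2: piv[iln,ilp,ily,inp,inv,iny,ipy,ivy,lpr,lpv,lqr,lqv,lrv,lvw,lvy,lwy,npq,npr,npw,nqr,nqw,nqy,nrw,nry,nvw] rk=25  ker:lnp,lny,lpy,npy,nqv,nvy,pqv,pqw,pqy,prv,pry,pvw,pvy,pwy,qrv,qrw,qvw,qvy,qwy,rvw,rvy,rwy,vwy
∂3: piv[ilnp,ilny,ilpy,inpy,invy,lprv,lqrv,lvwy,npry,nqvw,nqvy,pqvw,pqvy,pqwy,pvwy,rvwy] rk=16  ker:lnpy,qvwy
b_1=(34−8)−25=1

b_1=1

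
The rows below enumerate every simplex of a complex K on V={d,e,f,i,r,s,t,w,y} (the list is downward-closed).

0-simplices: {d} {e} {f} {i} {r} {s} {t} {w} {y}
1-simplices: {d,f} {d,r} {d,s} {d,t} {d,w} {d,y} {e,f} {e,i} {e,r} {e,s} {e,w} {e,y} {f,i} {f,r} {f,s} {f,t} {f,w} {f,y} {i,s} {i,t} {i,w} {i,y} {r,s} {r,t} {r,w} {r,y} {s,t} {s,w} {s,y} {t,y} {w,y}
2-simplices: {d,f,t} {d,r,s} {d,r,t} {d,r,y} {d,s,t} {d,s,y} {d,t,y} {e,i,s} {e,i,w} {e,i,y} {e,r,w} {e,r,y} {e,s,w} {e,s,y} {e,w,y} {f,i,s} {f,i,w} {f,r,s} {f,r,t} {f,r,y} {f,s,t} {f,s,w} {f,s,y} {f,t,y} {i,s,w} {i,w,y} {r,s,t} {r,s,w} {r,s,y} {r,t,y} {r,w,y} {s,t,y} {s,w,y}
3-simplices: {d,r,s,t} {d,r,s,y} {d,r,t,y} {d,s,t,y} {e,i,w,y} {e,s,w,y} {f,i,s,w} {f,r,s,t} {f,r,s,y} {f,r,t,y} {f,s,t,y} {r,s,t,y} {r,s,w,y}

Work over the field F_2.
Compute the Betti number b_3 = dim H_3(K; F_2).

b_3=2

n_0=9 n_1=31 n_2=33 n_3=13  [Z2]
∂1: piv[df,dr,ds,dt,dw,dy,ef,ei] rk=8  ker:er,es,ew,ey,fi,fr,fs,ft,fw,fy,is,it,iw,iy,rs,rt,rw,ry,st,sw,sy,ty,wy
∂2: piv[dft,drs,drt,dry,dst,dsy,dty,eis,eiw,eiy,erw,ery,esw,esy,ewy,fis,fiw,frs,frt,fry] rk=20  ker:fst,fsw,fsy,fty,isw,iwy,rst,rsw,rsy,rty,rwy,sty,swy
∂3: piv[drst,drsy,drty,dsty,eiwy,eswy,fisw,frst,frsy,frty,rswy] rk=11  ker:fsty,rsty
b_3=(13−11)−0=2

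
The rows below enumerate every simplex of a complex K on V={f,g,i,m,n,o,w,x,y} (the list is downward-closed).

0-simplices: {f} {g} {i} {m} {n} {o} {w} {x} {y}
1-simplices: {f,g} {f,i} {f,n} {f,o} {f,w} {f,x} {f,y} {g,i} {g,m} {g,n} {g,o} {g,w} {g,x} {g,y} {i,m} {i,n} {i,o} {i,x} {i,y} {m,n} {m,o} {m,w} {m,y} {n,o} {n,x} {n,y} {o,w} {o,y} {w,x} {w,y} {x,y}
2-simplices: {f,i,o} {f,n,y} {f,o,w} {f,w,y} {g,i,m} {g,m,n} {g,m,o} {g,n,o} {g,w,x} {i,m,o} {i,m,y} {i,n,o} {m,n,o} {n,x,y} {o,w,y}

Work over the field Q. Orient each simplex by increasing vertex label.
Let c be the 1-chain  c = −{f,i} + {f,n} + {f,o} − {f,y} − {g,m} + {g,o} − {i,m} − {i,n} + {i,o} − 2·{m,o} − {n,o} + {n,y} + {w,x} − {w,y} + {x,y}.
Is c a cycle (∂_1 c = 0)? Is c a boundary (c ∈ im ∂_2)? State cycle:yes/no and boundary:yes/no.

cycle:yes boundary:no

n_0=9 n_1=31 n_2=15  [Q]
∂1: piv[fg,fi,fn,fo,fw,fx,fy,gm] rk=8  ker:gi,gn,go,gw,gx,gy,im,in,io,ix,iy,mn,mo,mw,my,no,nx,ny,ow,oy,wx,wy,xy
∂2: piv[fio,fny,fow,fwy,gim,gmn,gmo,gno,gwx,imo,imy,ino,nxy,owy] rk=14  ker:mno
∂1c = 0
c vs im∂2: residual ≠ 0 ⇒ not boundary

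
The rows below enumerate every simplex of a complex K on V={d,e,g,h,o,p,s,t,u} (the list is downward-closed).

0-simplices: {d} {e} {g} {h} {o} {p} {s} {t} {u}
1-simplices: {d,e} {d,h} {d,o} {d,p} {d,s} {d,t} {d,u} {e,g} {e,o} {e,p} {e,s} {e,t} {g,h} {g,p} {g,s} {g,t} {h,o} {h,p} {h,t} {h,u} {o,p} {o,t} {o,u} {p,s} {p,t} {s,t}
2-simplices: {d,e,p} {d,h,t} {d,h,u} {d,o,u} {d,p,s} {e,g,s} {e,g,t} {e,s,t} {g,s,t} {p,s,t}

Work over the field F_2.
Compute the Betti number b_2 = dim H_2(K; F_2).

n_0=9 n_1=26 n_2=10  [Z2]
∂1: piv[de,dh,do,dp,ds,dt,du,eg] rk=8  ker:eo,ep,es,et,gh,gp,gs,gt,ho,hp,ht,hu,op,ot,ou,ps,pt,st
∂2: piv[dep,dht,dhu,dou,dps,egs,egt,est,pst] rk=9  ker:gst
b_2=(10−9)−0=1

b_2=1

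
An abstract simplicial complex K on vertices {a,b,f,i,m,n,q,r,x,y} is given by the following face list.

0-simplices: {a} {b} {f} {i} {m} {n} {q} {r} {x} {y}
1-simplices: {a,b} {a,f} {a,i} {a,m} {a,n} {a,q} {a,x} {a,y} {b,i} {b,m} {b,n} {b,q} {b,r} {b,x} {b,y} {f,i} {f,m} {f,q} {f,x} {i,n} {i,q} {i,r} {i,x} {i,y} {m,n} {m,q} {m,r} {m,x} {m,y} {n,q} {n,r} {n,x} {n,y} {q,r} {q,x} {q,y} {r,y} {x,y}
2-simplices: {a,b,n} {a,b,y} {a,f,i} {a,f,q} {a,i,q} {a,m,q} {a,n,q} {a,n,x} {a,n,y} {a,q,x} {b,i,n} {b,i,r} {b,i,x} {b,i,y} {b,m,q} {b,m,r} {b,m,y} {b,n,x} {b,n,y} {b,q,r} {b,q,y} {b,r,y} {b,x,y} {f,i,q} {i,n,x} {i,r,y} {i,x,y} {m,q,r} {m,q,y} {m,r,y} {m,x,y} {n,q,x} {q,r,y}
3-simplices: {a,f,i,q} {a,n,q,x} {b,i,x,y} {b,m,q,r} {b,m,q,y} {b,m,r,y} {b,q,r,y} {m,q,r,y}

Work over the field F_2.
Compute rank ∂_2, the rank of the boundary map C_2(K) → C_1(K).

rank∂_2=23

n_0=10 n_1=38 n_2=33 n_3=8  [Z2]
∂1: piv[ab,af,ai,am,an,aq,ax,ay,br] rk=9  ker:bi,bm,bn,bq,bx,by,fi,fm,fq,fx,in,iq,ir,ix,iy,mn,mq,mr,mx,my,nq,nr,nx,ny,qr,qx,qy,ry,xy
∂2: piv[abn,aby,afi,afq,aiq,amq,anq,anx,any,aqx,bin,bir,bix,biy,bmq,bmr,bmy,bnx,bqr,bqy,bry,bxy,mxy] rk=23  ker:bny,fiq,inx,iry,ixy,mqr,mqy,mry,nqx,qry
∂3: piv[afiq,anqx,bixy,bmqr,bmqy,bmry,bqry] rk=7  ker:mqry
rk∂_2=23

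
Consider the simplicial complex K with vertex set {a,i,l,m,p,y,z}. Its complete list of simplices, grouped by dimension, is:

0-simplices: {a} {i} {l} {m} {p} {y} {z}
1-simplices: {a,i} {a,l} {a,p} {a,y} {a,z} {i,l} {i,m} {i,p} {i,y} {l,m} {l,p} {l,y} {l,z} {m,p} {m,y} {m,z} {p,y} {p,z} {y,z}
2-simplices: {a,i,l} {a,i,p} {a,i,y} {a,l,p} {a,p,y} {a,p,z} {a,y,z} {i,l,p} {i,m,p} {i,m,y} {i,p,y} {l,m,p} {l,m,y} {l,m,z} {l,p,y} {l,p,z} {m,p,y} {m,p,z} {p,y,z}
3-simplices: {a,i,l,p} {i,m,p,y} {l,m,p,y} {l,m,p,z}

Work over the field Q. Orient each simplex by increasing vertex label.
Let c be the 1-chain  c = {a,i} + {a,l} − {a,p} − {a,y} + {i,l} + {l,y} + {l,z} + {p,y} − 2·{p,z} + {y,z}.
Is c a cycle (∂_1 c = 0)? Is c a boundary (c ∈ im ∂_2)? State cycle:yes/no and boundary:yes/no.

n_0=7 n_1=19 n_2=19 n_3=4  [Q]
∂1: piv[ai,al,ap,ay,az,im] rk=6  ker:il,ip,iy,lm,lp,ly,lz,mp,my,mz,py,pz,yz
∂2: piv[ail,aip,aiy,alp,apy,apz,ayz,imp,imy,lmp,lmy,lmz,lpz] rk=13  ker:ilp,ipy,lpy,mpy,mpz,pyz
∂3: piv[ailp,impy,lmpy,lmpz] rk=4
∂1c = 0
c vs im∂2: reduces to 0 ⇒ boundary

cycle:yes boundary:yes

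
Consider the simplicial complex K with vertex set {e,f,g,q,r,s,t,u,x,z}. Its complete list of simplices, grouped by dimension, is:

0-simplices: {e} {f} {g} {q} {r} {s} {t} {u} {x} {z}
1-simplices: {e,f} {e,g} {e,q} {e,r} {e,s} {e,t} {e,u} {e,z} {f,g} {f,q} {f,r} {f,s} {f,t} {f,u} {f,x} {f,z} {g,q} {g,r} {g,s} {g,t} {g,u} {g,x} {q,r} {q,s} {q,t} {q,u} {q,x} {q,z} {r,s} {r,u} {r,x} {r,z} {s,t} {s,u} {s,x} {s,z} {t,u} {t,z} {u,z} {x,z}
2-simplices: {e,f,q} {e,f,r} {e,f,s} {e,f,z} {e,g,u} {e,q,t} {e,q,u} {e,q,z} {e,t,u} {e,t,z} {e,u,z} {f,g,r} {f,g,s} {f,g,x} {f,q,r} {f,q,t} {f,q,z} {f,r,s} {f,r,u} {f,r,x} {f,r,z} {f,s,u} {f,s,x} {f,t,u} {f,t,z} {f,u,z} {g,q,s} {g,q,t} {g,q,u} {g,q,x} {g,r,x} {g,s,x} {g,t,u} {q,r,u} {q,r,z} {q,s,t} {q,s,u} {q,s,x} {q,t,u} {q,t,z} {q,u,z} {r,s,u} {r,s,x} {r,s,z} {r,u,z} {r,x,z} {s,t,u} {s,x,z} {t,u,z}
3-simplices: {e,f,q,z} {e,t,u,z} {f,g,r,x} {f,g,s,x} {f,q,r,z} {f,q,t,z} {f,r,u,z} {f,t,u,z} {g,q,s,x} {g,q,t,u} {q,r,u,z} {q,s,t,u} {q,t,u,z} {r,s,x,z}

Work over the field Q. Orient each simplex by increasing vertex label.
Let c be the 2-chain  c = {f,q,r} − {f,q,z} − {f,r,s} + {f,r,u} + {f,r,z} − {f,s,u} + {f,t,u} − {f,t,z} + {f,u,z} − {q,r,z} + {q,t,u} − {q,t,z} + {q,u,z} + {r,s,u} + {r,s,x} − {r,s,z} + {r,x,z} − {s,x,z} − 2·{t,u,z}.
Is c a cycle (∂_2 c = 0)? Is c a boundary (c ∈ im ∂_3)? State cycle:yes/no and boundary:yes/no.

cycle:yes boundary:no

n_0=10 n_1=40 n_2=49 n_3=14  [Q]
∂1: piv[ef,eg,eq,er,es,et,eu,ez,fx] rk=9  ker:fg,fq,fr,fs,ft,fu,fz,gq,gr,gs,gt,gu,gx,qr,qs,qt,qu,qx,qz,rs,ru,rx,rz,st,su,sx,sz,tu,tz,uz,xz
∂2: piv[efq,efr,efs,efz,egu,eqt,equ,eqz,etu,etz,euz,fgr,fgs,fgx,fqr,fqt,frs,fru,frx,frz,fsu,fsx,ftu,gqs,gqt,gqu,gqx,qst,qsu,rsz,rxz] rk=31  ker:fqz,ftz,fuz,grx,gsx,gtu,qru,qrz,qsx,qtu,qtz,quz,rsu,rsx,ruz,stu,sxz,tuz
∂3: piv[efqz,etuz,fgrx,fgsx,fqrz,fqtz,fruz,ftuz,gqsx,gqtu,qruz,qstu,qtuz,rsxz] rk=14
∂2c = 0
c vs im∂3: residual ≠ 0 ⇒ not boundary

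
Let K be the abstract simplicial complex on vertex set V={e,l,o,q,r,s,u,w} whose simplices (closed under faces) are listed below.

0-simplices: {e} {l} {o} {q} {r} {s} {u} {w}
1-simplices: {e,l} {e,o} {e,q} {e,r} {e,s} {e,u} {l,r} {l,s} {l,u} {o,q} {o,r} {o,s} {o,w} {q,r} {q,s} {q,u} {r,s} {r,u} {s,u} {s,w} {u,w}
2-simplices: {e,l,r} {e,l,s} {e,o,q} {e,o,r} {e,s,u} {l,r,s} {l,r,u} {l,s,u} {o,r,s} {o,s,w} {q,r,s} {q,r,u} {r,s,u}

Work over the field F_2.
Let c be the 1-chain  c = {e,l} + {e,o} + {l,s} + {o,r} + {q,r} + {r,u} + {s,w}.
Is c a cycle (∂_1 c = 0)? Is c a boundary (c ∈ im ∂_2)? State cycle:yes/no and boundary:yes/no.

cycle:no boundary:no

n_0=8 n_1=21 n_2=13  [Z2]
∂1: piv[el,eo,eq,er,es,eu,ow] rk=7  ker:lr,ls,lu,oq,or,os,qr,qs,qu,rs,ru,su,sw,uw
∂2: piv[elr,els,eoq,eor,esu,lrs,lru,lsu,ors,osw,qrs,qru] rk=12  ker:rsu
∂1c = {q} + {r} + {u} + {w}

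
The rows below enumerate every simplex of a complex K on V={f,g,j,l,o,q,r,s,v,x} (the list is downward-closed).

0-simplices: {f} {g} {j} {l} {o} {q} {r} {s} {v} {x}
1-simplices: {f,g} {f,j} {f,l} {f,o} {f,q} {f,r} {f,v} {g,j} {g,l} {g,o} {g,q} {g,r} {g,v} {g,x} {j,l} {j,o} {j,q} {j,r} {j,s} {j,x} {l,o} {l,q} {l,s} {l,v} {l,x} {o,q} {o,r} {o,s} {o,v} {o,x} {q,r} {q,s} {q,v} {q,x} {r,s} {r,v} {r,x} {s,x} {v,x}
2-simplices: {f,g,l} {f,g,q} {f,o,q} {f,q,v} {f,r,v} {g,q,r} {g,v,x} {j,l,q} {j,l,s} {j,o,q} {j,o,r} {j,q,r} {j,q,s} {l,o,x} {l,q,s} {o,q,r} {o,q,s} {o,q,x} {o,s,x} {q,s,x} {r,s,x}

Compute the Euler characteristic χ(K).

n_0=10 n_1=39 n_2=21
χ=+10−39+21=-8

χ(K)=-8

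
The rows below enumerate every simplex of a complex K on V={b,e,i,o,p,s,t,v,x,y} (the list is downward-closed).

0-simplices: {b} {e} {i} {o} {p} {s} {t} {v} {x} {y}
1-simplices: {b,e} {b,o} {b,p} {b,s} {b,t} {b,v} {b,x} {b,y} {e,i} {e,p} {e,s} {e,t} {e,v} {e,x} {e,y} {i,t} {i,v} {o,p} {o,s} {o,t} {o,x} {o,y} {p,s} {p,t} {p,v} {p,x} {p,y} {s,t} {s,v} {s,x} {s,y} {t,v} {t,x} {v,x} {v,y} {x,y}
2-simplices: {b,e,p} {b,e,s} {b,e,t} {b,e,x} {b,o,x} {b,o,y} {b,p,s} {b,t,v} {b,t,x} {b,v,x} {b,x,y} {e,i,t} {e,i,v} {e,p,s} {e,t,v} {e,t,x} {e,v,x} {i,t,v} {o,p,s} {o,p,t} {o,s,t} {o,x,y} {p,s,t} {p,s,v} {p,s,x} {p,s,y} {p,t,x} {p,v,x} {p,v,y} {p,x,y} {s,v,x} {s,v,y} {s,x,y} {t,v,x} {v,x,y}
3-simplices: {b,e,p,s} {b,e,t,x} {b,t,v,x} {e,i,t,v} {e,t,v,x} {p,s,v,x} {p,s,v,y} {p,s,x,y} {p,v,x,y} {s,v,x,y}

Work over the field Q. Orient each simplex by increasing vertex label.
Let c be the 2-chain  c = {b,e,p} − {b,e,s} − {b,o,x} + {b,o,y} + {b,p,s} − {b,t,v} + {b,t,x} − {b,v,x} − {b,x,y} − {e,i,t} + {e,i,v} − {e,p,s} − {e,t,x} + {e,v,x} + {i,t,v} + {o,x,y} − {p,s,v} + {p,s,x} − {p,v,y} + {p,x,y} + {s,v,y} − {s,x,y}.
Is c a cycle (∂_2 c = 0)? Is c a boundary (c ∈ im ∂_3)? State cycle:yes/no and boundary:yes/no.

cycle:yes boundary:no

n_0=10 n_1=36 n_2=35 n_3=10  [Q]
∂1: piv[be,bo,bp,bs,bt,bv,bx,by,ei] rk=9  ker:ep,es,et,ev,ex,ey,it,iv,op,os,ot,ox,oy,ps,pt,pv,px,py,st,sv,sx,sy,tv,tx,vx,vy,xy
∂2: piv[bep,bes,bet,bex,box,boy,bps,btv,btx,bvx,bxy,eit,eiv,etv,ops,opt,ost,psv,psx,psy,ptx,pvx,pvy,pxy] rk=24  ker:eps,etx,evx,itv,oxy,pst,svx,svy,sxy,tvx,vxy
∂3: piv[beps,betx,btvx,eitv,etvx,psvx,psvy,psxy,pvxy] rk=9  ker:svxy
∂2c = 0
c vs im∂3: residual ≠ 0 ⇒ not boundary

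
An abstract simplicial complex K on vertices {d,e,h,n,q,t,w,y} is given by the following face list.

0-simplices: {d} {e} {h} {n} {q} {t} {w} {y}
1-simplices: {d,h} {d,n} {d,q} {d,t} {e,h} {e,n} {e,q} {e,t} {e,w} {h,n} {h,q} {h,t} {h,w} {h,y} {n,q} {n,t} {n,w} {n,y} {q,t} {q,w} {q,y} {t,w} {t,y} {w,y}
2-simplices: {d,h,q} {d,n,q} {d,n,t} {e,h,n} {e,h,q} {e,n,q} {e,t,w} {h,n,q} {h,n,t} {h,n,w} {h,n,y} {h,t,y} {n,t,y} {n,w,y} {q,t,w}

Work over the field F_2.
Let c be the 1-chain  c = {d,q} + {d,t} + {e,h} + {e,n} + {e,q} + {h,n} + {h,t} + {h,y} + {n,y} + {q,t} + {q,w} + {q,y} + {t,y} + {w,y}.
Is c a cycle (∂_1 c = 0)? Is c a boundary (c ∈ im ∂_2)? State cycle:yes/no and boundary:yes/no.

cycle:no boundary:no

n_0=8 n_1=24 n_2=15  [Z2]
∂1: piv[dh,dn,dq,dt,eh,ew,hy] rk=7  ker:en,eq,et,hn,hq,ht,hw,nq,nt,nw,ny,qt,qw,qy,tw,ty,wy
∂2: piv[dhq,dnq,dnt,ehn,ehq,enq,etw,hnt,hnw,hny,hty,nwy,qtw] rk=13  ker:hnq,nty
∂1c = {e} + {n} + {q} + {y}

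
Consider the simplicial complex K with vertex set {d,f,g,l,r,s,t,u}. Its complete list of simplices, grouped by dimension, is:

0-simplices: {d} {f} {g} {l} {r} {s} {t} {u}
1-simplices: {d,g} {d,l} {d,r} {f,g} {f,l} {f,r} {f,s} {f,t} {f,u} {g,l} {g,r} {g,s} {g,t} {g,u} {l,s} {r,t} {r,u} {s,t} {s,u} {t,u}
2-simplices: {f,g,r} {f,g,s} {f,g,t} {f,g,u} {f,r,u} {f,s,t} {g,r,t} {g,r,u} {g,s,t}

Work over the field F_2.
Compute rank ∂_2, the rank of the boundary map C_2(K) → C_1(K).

rank∂_2=7

n_0=8 n_1=20 n_2=9  [Z2]
∂1: piv[dg,dl,dr,fg,fs,ft,fu] rk=7  ker:fl,fr,gl,gr,gs,gt,gu,ls,rt,ru,st,su,tu
∂2: piv[fgr,fgs,fgt,fgu,fru,fst,grt] rk=7  ker:gru,gst
rk∂_2=7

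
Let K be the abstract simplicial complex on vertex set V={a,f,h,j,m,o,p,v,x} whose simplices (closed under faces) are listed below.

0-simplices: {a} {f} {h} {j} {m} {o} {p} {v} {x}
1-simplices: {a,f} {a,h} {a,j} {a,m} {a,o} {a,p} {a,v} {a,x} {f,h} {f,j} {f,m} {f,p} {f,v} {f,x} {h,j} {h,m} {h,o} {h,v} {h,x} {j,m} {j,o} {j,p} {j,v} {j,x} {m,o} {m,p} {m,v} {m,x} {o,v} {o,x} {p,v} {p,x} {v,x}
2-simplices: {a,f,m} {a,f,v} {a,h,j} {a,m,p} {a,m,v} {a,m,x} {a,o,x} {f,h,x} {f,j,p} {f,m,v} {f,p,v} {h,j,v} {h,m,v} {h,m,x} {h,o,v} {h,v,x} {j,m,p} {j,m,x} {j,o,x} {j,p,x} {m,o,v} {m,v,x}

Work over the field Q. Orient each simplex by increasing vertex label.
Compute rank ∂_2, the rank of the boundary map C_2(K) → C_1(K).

rank∂_2=20

n_0=9 n_1=33 n_2=22  [Q]
∂1: piv[af,ah,aj,am,ao,ap,av,ax] rk=8  ker:fh,fj,fm,fp,fv,fx,hj,hm,ho,hv,hx,jm,jo,jp,jv,jx,mo,mp,mv,mx,ov,ox,pv,px,vx
∂2: piv[afm,afv,ahj,amp,amv,amx,aox,fhx,fjp,fpv,hjv,hmv,hmx,hov,hvx,jmp,jmx,jox,jpx,mov] rk=20  ker:fmv,mvx
rk∂_2=20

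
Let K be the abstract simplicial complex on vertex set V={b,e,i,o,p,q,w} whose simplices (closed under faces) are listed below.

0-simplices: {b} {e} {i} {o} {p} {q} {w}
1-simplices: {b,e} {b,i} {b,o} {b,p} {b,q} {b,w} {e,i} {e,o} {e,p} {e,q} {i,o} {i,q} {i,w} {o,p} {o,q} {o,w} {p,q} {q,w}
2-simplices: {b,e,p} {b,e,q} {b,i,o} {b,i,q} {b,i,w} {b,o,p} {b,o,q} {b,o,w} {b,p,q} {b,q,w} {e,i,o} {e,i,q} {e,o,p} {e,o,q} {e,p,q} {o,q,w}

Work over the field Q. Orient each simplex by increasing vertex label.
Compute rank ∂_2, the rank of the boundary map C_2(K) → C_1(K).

rank∂_2=12

n_0=7 n_1=18 n_2=16  [Q]
∂1: piv[be,bi,bo,bp,bq,bw] rk=6  ker:ei,eo,ep,eq,io,iq,iw,op,oq,ow,pq,qw
∂2: piv[bep,beq,bio,biq,biw,bop,boq,bow,bpq,bqw,eio,eiq] rk=12  ker:eop,eoq,epq,oqw
rk∂_2=12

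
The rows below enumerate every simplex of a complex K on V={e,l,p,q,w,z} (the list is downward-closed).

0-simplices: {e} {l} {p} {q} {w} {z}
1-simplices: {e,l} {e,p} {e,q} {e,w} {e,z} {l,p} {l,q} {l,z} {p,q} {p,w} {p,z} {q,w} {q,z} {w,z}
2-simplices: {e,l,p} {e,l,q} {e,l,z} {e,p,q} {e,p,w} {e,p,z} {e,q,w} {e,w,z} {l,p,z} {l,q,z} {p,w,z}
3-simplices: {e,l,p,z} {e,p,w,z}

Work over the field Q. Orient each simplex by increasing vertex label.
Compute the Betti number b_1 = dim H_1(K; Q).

n_0=6 n_1=14 n_2=11 n_3=2  [Q]
∂1: piv[el,ep,eq,ew,ez] rk=5  ker:lp,lq,lz,pq,pw,pz,qw,qz,wz
∂2: piv[elp,elq,elz,epq,epw,epz,eqw,ewz,lqz] rk=9  ker:lpz,pwz
∂3: piv[elpz,epwz] rk=2
b_1=(14−5)−9=0

b_1=0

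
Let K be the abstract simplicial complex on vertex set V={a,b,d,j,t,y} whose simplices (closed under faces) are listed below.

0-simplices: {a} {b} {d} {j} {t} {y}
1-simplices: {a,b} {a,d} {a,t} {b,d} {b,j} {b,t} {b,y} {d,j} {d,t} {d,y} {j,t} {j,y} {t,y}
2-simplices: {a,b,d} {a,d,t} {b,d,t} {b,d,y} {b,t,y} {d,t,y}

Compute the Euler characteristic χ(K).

n_0=6 n_1=13 n_2=6
χ=+6−13+6=-1

χ(K)=-1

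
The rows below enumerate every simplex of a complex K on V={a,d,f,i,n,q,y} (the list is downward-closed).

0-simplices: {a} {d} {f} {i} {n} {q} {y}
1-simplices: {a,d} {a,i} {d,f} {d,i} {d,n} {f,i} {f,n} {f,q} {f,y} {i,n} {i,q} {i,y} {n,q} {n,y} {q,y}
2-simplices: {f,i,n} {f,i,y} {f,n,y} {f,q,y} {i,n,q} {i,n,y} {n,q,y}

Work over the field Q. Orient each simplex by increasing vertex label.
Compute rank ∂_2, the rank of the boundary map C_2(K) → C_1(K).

n_0=7 n_1=15 n_2=7  [Q]
∂1: piv[ad,ai,df,dn,fq,fy] rk=6  ker:di,fi,fn,in,iq,iy,nq,ny,qy
∂2: piv[fin,fiy,fny,fqy,inq,nqy] rk=6  ker:iny
rk∂_2=6

rank∂_2=6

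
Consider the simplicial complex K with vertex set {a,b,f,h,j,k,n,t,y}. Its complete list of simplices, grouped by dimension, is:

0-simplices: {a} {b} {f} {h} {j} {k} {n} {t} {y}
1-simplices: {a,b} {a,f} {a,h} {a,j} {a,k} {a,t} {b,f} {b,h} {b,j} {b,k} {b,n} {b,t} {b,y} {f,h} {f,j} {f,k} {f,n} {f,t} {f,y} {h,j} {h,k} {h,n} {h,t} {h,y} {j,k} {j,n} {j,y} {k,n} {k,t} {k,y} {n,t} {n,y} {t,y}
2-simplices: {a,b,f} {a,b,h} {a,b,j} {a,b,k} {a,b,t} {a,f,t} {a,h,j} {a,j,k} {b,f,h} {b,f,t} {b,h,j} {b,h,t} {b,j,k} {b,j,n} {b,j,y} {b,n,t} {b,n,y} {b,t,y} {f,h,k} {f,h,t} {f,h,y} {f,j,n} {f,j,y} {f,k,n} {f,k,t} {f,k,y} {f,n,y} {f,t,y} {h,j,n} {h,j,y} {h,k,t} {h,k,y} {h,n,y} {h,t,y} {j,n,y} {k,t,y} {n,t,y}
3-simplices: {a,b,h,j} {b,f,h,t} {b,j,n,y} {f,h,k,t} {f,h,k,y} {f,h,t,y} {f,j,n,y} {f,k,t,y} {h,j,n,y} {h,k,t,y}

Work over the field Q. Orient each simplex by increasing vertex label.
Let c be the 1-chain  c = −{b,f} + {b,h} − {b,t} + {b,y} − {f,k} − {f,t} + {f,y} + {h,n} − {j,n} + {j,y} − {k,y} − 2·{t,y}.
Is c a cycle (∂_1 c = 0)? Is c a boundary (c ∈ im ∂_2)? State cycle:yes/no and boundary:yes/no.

cycle:yes boundary:yes

n_0=9 n_1=33 n_2=37 n_3=10  [Q]
∂1: piv[ab,af,ah,aj,ak,at,bn,by] rk=8  ker:bf,bh,bj,bk,bt,fh,fj,fk,fn,ft,fy,hj,hk,hn,ht,hy,jk,jn,jy,kn,kt,ky,nt,ny,ty
∂2: piv[abf,abh,abj,abk,abt,aft,ahj,ajk,bfh,bht,bjn,bjy,bnt,bny,bty,fhk,fhy,fjn,fjy,fkn,fkt,fky,fty,hjn] rk=24  ker:bft,bhj,bjk,fht,fny,hjy,hkt,hky,hny,hty,jny,kty,nty
∂3: piv[abhj,bfht,bjny,fhkt,fhky,fhty,fjny,fkty,hjny] rk=9  ker:hkty
∂1c = 0
c vs im∂2: reduces to 0 ⇒ boundary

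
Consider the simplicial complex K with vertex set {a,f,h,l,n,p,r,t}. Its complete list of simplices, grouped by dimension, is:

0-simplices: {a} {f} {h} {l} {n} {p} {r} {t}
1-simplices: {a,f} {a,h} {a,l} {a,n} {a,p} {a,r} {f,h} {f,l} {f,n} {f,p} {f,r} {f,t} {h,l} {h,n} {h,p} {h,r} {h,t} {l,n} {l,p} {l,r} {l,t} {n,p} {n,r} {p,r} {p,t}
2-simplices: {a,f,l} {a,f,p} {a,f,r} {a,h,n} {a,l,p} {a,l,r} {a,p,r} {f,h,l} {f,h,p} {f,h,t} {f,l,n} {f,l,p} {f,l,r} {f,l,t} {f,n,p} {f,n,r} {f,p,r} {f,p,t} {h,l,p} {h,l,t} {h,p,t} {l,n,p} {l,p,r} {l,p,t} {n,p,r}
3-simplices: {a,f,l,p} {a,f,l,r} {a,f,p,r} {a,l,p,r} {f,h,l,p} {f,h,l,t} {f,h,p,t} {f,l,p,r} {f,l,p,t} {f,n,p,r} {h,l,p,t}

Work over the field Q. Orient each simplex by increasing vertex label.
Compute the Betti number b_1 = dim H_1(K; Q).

n_0=8 n_1=25 n_2=25 n_3=11  [Q]
∂1: piv[af,ah,al,an,ap,ar,ft] rk=7  ker:fh,fl,fn,fp,fr,hl,hn,hp,hr,ht,ln,lp,lr,lt,np,nr,pr,pt
∂2: piv[afl,afp,afr,ahn,alp,alr,apr,fhl,fhp,fht,fln,flt,fnp,fnr,fpt] rk=15  ker:flp,flr,fpr,hlp,hlt,hpt,lnp,lpr,lpt,npr
∂3: piv[aflp,aflr,afpr,alpr,fhlp,fhlt,fhpt,flpt,fnpr] rk=9  ker:flpr,hlpt
b_1=(25−7)−15=3

b_1=3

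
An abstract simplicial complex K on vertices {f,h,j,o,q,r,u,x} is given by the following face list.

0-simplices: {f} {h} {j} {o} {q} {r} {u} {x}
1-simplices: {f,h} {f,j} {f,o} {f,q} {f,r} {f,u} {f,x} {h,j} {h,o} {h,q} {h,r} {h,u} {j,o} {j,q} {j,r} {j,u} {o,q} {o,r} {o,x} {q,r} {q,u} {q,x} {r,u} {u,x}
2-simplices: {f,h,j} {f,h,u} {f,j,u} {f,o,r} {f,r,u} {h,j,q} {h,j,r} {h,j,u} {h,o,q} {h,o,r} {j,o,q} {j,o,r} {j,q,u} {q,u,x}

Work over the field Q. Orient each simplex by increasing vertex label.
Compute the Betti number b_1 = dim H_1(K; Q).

n_0=8 n_1=24 n_2=14  [Q]
∂1: piv[fh,fj,fo,fq,fr,fu,fx] rk=7  ker:hj,ho,hq,hr,hu,jo,jq,jr,ju,oq,or,ox,qr,qu,qx,ru,ux
∂2: piv[fhj,fhu,fju,for,fru,hjq,hjr,hoq,hor,joq,jqu,qux] rk=12  ker:hju,jor
b_1=(24−7)−12=5

b_1=5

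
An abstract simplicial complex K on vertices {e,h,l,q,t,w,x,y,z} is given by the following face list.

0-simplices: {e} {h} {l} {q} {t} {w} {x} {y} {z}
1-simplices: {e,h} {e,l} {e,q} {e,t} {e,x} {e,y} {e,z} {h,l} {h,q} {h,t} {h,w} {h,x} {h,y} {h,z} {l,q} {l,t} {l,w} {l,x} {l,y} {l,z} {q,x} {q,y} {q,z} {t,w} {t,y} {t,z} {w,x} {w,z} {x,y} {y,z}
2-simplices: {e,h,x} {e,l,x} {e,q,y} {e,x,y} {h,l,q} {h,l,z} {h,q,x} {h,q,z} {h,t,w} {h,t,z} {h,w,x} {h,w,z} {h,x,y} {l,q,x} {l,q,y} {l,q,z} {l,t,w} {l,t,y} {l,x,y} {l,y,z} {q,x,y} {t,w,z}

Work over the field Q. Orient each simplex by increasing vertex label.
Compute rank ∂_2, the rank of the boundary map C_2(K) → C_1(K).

n_0=9 n_1=30 n_2=22  [Q]
∂1: piv[eh,el,eq,et,ex,ey,ez,hw] rk=8  ker:hl,hq,ht,hx,hy,hz,lq,lt,lw,lx,ly,lz,qx,qy,qz,tw,ty,tz,wx,wz,xy,yz
∂2: piv[ehx,elx,eqy,exy,hlq,hlz,hqx,hqz,htw,htz,hwx,hwz,hxy,lqx,lqy,ltw,lty,lxy,lyz] rk=19  ker:lqz,qxy,twz
rk∂_2=19

rank∂_2=19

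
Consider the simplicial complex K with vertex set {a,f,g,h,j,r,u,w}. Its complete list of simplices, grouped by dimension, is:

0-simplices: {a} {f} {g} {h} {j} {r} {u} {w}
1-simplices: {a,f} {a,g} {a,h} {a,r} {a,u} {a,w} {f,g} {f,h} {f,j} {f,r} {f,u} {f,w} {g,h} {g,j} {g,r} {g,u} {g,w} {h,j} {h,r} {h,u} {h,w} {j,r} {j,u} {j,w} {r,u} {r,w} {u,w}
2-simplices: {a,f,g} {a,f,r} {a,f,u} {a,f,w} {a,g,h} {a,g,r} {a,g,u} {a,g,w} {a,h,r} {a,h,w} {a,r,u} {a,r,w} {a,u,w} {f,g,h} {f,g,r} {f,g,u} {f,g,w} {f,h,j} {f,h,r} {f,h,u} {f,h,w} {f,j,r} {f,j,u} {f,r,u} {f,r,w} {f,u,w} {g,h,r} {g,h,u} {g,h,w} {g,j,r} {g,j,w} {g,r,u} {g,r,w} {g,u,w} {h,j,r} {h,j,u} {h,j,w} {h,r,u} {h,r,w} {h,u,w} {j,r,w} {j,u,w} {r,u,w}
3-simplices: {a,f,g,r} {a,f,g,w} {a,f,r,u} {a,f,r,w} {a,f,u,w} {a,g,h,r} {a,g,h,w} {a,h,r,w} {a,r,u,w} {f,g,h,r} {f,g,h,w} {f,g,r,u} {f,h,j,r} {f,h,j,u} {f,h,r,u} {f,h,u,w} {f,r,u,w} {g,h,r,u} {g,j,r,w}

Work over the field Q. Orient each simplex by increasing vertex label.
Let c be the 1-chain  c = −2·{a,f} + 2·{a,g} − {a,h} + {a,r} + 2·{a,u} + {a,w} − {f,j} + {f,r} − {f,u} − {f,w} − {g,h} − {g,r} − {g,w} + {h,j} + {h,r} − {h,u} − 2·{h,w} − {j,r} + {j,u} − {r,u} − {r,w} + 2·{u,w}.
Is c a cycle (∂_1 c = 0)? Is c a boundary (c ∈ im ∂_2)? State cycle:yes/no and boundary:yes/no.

n_0=8 n_1=27 n_2=43 n_3=19  [Q]
∂1: piv[af,ag,ah,ar,au,aw,fj] rk=7  ker:fg,fh,fr,fu,fw,gh,gj,gr,gu,gw,hj,hr,hu,hw,jr,ju,jw,ru,rw,uw
∂2: piv[afg,afr,afu,afw,agh,agr,agu,agw,ahr,ahw,aru,arw,auw,fgh,fhj,fhu,fjr,fju,gjr,gjw] rk=20  ker:fgr,fgu,fgw,fhr,fhw,fru,frw,fuw,ghr,ghu,ghw,gru,grw,guw,hjr,hju,hjw,hru,hrw,huw,jrw,juw,ruw
∂3: piv[afgr,afgw,afru,afrw,afuw,aghr,aghw,ahrw,aruw,fghr,fghw,fgru,fhjr,fhju,fhru,fhuw,ghru,gjrw] rk=18  ker:fruw
∂1c = −3·{a} + 5·{g} − {h} + 3·{r} − 2·{u} − 2·{w}

cycle:no boundary:no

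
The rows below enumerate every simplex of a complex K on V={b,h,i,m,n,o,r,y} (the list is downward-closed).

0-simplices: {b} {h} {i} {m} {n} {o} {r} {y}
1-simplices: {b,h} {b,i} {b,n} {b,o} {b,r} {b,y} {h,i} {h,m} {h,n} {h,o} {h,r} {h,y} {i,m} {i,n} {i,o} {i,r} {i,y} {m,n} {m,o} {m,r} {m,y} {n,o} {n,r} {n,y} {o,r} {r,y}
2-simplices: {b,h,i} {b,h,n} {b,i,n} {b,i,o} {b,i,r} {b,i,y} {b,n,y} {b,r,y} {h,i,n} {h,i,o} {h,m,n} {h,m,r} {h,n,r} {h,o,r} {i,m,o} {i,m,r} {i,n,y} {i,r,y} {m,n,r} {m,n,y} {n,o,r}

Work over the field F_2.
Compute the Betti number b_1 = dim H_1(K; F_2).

b_1=2

n_0=8 n_1=26 n_2=21  [Z2]
∂1: piv[bh,bi,bn,bo,br,by,hm] rk=7  ker:hi,hn,ho,hr,hy,im,in,io,ir,iy,mn,mo,mr,my,no,nr,ny,or,ry
∂2: piv[bhi,bhn,bin,bio,bir,biy,bny,bry,hio,hmn,hmr,hnr,hor,imo,imr,mny,nor] rk=17  ker:hin,iny,iry,mnr
b_1=(26−7)−17=2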